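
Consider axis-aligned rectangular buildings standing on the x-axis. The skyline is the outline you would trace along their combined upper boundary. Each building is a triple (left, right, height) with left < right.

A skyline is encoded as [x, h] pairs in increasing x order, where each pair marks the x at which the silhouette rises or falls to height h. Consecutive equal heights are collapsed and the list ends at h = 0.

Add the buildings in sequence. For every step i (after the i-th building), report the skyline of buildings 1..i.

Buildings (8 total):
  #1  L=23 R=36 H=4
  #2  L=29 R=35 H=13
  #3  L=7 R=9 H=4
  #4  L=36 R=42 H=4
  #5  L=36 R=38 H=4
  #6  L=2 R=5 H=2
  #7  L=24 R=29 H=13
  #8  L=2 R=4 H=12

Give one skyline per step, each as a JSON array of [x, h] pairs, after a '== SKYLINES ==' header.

== SKYLINES ==
[[23,4],[36,0]]
[[23,4],[29,13],[35,4],[36,0]]
[[7,4],[9,0],[23,4],[29,13],[35,4],[36,0]]
[[7,4],[9,0],[23,4],[29,13],[35,4],[42,0]]
[[7,4],[9,0],[23,4],[29,13],[35,4],[42,0]]
[[2,2],[5,0],[7,4],[9,0],[23,4],[29,13],[35,4],[42,0]]
[[2,2],[5,0],[7,4],[9,0],[23,4],[24,13],[35,4],[42,0]]
[[2,12],[4,2],[5,0],[7,4],[9,0],[23,4],[24,13],[35,4],[42,0]]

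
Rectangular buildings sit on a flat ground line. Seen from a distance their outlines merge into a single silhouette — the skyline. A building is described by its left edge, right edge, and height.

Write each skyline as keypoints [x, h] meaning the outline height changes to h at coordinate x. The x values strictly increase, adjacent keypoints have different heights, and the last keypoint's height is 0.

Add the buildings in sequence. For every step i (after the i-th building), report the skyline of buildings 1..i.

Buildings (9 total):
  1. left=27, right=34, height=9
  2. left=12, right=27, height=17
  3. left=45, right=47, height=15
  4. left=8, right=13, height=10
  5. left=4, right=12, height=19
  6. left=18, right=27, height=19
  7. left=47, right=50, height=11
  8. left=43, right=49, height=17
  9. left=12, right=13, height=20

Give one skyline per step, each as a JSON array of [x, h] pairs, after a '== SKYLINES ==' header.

== SKYLINES ==
[[27,9],[34,0]]
[[12,17],[27,9],[34,0]]
[[12,17],[27,9],[34,0],[45,15],[47,0]]
[[8,10],[12,17],[27,9],[34,0],[45,15],[47,0]]
[[4,19],[12,17],[27,9],[34,0],[45,15],[47,0]]
[[4,19],[12,17],[18,19],[27,9],[34,0],[45,15],[47,0]]
[[4,19],[12,17],[18,19],[27,9],[34,0],[45,15],[47,11],[50,0]]
[[4,19],[12,17],[18,19],[27,9],[34,0],[43,17],[49,11],[50,0]]
[[4,19],[12,20],[13,17],[18,19],[27,9],[34,0],[43,17],[49,11],[50,0]]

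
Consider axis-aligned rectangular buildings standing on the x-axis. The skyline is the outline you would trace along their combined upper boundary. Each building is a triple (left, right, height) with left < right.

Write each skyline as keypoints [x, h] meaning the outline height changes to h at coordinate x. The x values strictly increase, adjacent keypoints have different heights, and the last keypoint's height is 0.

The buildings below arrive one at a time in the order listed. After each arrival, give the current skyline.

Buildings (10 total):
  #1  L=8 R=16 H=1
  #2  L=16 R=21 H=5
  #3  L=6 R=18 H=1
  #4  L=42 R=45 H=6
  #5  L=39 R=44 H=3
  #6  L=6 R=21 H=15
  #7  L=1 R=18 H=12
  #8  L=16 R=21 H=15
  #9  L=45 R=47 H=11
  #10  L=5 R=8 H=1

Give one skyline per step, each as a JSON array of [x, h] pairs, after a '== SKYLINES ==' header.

== SKYLINES ==
[[8,1],[16,0]]
[[8,1],[16,5],[21,0]]
[[6,1],[16,5],[21,0]]
[[6,1],[16,5],[21,0],[42,6],[45,0]]
[[6,1],[16,5],[21,0],[39,3],[42,6],[45,0]]
[[6,15],[21,0],[39,3],[42,6],[45,0]]
[[1,12],[6,15],[21,0],[39,3],[42,6],[45,0]]
[[1,12],[6,15],[21,0],[39,3],[42,6],[45,0]]
[[1,12],[6,15],[21,0],[39,3],[42,6],[45,11],[47,0]]
[[1,12],[6,15],[21,0],[39,3],[42,6],[45,11],[47,0]]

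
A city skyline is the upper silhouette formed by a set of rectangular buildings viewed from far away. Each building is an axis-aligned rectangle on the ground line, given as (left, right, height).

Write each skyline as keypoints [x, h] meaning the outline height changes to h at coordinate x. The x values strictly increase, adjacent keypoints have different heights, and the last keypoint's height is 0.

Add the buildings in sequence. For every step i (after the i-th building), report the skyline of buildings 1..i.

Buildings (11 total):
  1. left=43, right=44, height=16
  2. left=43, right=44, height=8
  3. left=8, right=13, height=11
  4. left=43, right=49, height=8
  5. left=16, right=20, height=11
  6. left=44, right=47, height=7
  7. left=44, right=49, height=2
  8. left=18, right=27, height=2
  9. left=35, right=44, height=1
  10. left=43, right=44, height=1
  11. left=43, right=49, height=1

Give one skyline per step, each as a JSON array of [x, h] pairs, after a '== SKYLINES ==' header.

== SKYLINES ==
[[43,16],[44,0]]
[[43,16],[44,0]]
[[8,11],[13,0],[43,16],[44,0]]
[[8,11],[13,0],[43,16],[44,8],[49,0]]
[[8,11],[13,0],[16,11],[20,0],[43,16],[44,8],[49,0]]
[[8,11],[13,0],[16,11],[20,0],[43,16],[44,8],[49,0]]
[[8,11],[13,0],[16,11],[20,0],[43,16],[44,8],[49,0]]
[[8,11],[13,0],[16,11],[20,2],[27,0],[43,16],[44,8],[49,0]]
[[8,11],[13,0],[16,11],[20,2],[27,0],[35,1],[43,16],[44,8],[49,0]]
[[8,11],[13,0],[16,11],[20,2],[27,0],[35,1],[43,16],[44,8],[49,0]]
[[8,11],[13,0],[16,11],[20,2],[27,0],[35,1],[43,16],[44,8],[49,0]]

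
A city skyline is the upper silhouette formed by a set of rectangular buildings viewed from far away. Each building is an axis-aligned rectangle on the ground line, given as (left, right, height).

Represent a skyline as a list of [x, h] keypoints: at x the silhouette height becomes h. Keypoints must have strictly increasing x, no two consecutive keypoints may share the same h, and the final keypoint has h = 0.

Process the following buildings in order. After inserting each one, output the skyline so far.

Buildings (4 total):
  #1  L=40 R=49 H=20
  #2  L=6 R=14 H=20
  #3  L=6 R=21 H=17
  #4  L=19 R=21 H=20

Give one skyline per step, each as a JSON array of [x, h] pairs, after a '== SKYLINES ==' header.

== SKYLINES ==
[[40,20],[49,0]]
[[6,20],[14,0],[40,20],[49,0]]
[[6,20],[14,17],[21,0],[40,20],[49,0]]
[[6,20],[14,17],[19,20],[21,0],[40,20],[49,0]]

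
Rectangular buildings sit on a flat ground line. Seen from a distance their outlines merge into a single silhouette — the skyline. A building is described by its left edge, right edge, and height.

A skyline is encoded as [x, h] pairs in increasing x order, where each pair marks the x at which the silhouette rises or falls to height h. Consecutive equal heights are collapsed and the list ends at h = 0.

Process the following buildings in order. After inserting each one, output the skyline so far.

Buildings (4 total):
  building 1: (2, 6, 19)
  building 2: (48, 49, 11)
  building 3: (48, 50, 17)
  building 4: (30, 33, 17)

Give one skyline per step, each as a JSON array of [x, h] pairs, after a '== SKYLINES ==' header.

== SKYLINES ==
[[2,19],[6,0]]
[[2,19],[6,0],[48,11],[49,0]]
[[2,19],[6,0],[48,17],[50,0]]
[[2,19],[6,0],[30,17],[33,0],[48,17],[50,0]]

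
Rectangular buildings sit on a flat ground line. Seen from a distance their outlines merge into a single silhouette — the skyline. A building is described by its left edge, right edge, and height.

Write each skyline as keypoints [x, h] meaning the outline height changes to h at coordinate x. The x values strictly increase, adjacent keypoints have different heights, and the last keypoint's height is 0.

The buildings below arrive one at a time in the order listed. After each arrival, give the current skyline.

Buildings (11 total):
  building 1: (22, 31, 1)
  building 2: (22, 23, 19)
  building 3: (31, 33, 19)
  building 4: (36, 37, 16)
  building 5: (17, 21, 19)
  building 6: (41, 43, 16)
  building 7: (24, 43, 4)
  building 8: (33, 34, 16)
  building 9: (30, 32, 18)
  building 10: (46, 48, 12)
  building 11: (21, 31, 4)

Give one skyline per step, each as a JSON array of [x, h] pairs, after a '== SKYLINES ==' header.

== SKYLINES ==
[[22,1],[31,0]]
[[22,19],[23,1],[31,0]]
[[22,19],[23,1],[31,19],[33,0]]
[[22,19],[23,1],[31,19],[33,0],[36,16],[37,0]]
[[17,19],[21,0],[22,19],[23,1],[31,19],[33,0],[36,16],[37,0]]
[[17,19],[21,0],[22,19],[23,1],[31,19],[33,0],[36,16],[37,0],[41,16],[43,0]]
[[17,19],[21,0],[22,19],[23,1],[24,4],[31,19],[33,4],[36,16],[37,4],[41,16],[43,0]]
[[17,19],[21,0],[22,19],[23,1],[24,4],[31,19],[33,16],[34,4],[36,16],[37,4],[41,16],[43,0]]
[[17,19],[21,0],[22,19],[23,1],[24,4],[30,18],[31,19],[33,16],[34,4],[36,16],[37,4],[41,16],[43,0]]
[[17,19],[21,0],[22,19],[23,1],[24,4],[30,18],[31,19],[33,16],[34,4],[36,16],[37,4],[41,16],[43,0],[46,12],[48,0]]
[[17,19],[21,4],[22,19],[23,4],[30,18],[31,19],[33,16],[34,4],[36,16],[37,4],[41,16],[43,0],[46,12],[48,0]]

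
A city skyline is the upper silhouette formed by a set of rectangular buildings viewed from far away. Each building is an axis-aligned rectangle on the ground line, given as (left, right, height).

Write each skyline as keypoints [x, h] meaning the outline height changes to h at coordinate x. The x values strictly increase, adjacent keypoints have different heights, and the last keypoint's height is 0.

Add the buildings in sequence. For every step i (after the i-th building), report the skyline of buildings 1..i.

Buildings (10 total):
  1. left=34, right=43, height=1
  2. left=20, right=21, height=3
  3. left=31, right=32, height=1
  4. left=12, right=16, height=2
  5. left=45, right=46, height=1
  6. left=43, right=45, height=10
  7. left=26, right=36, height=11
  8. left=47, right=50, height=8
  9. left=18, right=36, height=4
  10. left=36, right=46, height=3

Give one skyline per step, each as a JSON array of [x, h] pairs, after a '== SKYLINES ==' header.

== SKYLINES ==
[[34,1],[43,0]]
[[20,3],[21,0],[34,1],[43,0]]
[[20,3],[21,0],[31,1],[32,0],[34,1],[43,0]]
[[12,2],[16,0],[20,3],[21,0],[31,1],[32,0],[34,1],[43,0]]
[[12,2],[16,0],[20,3],[21,0],[31,1],[32,0],[34,1],[43,0],[45,1],[46,0]]
[[12,2],[16,0],[20,3],[21,0],[31,1],[32,0],[34,1],[43,10],[45,1],[46,0]]
[[12,2],[16,0],[20,3],[21,0],[26,11],[36,1],[43,10],[45,1],[46,0]]
[[12,2],[16,0],[20,3],[21,0],[26,11],[36,1],[43,10],[45,1],[46,0],[47,8],[50,0]]
[[12,2],[16,0],[18,4],[26,11],[36,1],[43,10],[45,1],[46,0],[47,8],[50,0]]
[[12,2],[16,0],[18,4],[26,11],[36,3],[43,10],[45,3],[46,0],[47,8],[50,0]]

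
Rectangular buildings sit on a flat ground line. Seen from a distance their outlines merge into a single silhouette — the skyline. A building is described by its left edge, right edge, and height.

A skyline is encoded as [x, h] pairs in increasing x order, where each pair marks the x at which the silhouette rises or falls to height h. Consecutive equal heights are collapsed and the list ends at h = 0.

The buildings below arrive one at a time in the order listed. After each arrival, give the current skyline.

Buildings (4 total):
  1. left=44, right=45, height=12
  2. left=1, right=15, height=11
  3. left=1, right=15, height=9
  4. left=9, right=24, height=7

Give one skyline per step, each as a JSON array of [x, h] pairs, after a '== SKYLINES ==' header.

== SKYLINES ==
[[44,12],[45,0]]
[[1,11],[15,0],[44,12],[45,0]]
[[1,11],[15,0],[44,12],[45,0]]
[[1,11],[15,7],[24,0],[44,12],[45,0]]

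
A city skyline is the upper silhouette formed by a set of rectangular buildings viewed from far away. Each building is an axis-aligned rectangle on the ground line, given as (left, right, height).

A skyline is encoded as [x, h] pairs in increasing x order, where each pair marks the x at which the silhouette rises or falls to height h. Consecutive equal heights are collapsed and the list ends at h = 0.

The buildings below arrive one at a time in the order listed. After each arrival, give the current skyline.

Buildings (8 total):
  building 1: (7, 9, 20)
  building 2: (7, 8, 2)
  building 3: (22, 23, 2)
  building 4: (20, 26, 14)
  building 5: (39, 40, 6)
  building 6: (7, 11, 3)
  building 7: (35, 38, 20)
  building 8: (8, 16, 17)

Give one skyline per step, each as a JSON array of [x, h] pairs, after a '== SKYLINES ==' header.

== SKYLINES ==
[[7,20],[9,0]]
[[7,20],[9,0]]
[[7,20],[9,0],[22,2],[23,0]]
[[7,20],[9,0],[20,14],[26,0]]
[[7,20],[9,0],[20,14],[26,0],[39,6],[40,0]]
[[7,20],[9,3],[11,0],[20,14],[26,0],[39,6],[40,0]]
[[7,20],[9,3],[11,0],[20,14],[26,0],[35,20],[38,0],[39,6],[40,0]]
[[7,20],[9,17],[16,0],[20,14],[26,0],[35,20],[38,0],[39,6],[40,0]]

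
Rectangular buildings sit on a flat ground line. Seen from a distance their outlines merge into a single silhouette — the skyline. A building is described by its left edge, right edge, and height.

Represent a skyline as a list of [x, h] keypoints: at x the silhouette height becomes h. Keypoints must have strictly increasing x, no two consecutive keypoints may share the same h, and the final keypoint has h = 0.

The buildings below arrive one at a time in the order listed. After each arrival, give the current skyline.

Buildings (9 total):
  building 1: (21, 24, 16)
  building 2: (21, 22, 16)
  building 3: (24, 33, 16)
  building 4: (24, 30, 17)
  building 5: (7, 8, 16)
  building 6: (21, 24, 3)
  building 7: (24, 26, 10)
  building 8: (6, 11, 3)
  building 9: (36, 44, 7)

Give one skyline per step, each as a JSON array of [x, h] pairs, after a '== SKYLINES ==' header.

== SKYLINES ==
[[21,16],[24,0]]
[[21,16],[24,0]]
[[21,16],[33,0]]
[[21,16],[24,17],[30,16],[33,0]]
[[7,16],[8,0],[21,16],[24,17],[30,16],[33,0]]
[[7,16],[8,0],[21,16],[24,17],[30,16],[33,0]]
[[7,16],[8,0],[21,16],[24,17],[30,16],[33,0]]
[[6,3],[7,16],[8,3],[11,0],[21,16],[24,17],[30,16],[33,0]]
[[6,3],[7,16],[8,3],[11,0],[21,16],[24,17],[30,16],[33,0],[36,7],[44,0]]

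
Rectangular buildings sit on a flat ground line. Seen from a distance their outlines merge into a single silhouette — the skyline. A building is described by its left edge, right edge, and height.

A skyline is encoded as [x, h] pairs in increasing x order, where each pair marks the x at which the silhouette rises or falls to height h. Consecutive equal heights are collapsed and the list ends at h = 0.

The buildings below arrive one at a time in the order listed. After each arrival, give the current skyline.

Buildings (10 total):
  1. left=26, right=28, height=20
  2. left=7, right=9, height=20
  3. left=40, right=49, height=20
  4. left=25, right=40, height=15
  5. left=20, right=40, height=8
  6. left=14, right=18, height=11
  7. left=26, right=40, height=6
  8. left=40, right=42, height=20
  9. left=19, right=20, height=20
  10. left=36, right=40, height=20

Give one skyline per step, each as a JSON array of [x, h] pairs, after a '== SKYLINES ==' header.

== SKYLINES ==
[[26,20],[28,0]]
[[7,20],[9,0],[26,20],[28,0]]
[[7,20],[9,0],[26,20],[28,0],[40,20],[49,0]]
[[7,20],[9,0],[25,15],[26,20],[28,15],[40,20],[49,0]]
[[7,20],[9,0],[20,8],[25,15],[26,20],[28,15],[40,20],[49,0]]
[[7,20],[9,0],[14,11],[18,0],[20,8],[25,15],[26,20],[28,15],[40,20],[49,0]]
[[7,20],[9,0],[14,11],[18,0],[20,8],[25,15],[26,20],[28,15],[40,20],[49,0]]
[[7,20],[9,0],[14,11],[18,0],[20,8],[25,15],[26,20],[28,15],[40,20],[49,0]]
[[7,20],[9,0],[14,11],[18,0],[19,20],[20,8],[25,15],[26,20],[28,15],[40,20],[49,0]]
[[7,20],[9,0],[14,11],[18,0],[19,20],[20,8],[25,15],[26,20],[28,15],[36,20],[49,0]]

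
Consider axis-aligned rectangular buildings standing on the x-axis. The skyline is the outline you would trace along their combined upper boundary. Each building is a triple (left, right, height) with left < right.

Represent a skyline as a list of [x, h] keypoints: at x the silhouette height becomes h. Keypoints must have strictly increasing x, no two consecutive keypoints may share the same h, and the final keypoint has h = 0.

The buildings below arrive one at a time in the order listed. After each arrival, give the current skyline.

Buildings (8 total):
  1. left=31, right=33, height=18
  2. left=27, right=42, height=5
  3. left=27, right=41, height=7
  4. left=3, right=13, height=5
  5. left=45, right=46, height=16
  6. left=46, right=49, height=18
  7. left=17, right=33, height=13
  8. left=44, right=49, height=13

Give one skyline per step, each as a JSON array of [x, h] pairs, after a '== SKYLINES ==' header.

== SKYLINES ==
[[31,18],[33,0]]
[[27,5],[31,18],[33,5],[42,0]]
[[27,7],[31,18],[33,7],[41,5],[42,0]]
[[3,5],[13,0],[27,7],[31,18],[33,7],[41,5],[42,0]]
[[3,5],[13,0],[27,7],[31,18],[33,7],[41,5],[42,0],[45,16],[46,0]]
[[3,5],[13,0],[27,7],[31,18],[33,7],[41,5],[42,0],[45,16],[46,18],[49,0]]
[[3,5],[13,0],[17,13],[31,18],[33,7],[41,5],[42,0],[45,16],[46,18],[49,0]]
[[3,5],[13,0],[17,13],[31,18],[33,7],[41,5],[42,0],[44,13],[45,16],[46,18],[49,0]]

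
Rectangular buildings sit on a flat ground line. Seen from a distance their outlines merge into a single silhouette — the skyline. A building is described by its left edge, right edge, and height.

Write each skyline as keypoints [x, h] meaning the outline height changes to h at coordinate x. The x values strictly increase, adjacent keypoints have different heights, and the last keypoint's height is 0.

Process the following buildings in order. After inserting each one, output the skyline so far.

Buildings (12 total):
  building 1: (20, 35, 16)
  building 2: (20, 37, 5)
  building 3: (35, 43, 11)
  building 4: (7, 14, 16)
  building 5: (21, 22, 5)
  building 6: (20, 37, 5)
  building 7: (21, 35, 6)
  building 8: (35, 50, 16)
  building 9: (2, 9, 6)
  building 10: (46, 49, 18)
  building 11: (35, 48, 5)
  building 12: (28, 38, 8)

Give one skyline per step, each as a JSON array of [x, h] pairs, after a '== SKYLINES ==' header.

== SKYLINES ==
[[20,16],[35,0]]
[[20,16],[35,5],[37,0]]
[[20,16],[35,11],[43,0]]
[[7,16],[14,0],[20,16],[35,11],[43,0]]
[[7,16],[14,0],[20,16],[35,11],[43,0]]
[[7,16],[14,0],[20,16],[35,11],[43,0]]
[[7,16],[14,0],[20,16],[35,11],[43,0]]
[[7,16],[14,0],[20,16],[50,0]]
[[2,6],[7,16],[14,0],[20,16],[50,0]]
[[2,6],[7,16],[14,0],[20,16],[46,18],[49,16],[50,0]]
[[2,6],[7,16],[14,0],[20,16],[46,18],[49,16],[50,0]]
[[2,6],[7,16],[14,0],[20,16],[46,18],[49,16],[50,0]]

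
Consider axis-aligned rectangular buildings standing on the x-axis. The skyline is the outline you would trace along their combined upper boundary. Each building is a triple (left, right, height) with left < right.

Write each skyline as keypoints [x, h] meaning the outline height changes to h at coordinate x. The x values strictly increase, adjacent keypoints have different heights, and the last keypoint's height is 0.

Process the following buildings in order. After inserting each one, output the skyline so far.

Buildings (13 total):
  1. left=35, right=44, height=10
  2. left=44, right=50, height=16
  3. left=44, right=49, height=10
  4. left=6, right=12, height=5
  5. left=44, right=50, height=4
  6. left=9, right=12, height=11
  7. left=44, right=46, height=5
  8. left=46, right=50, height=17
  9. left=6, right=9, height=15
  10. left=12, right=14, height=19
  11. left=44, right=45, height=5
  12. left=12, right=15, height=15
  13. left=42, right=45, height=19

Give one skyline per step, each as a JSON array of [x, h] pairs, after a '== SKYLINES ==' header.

== SKYLINES ==
[[35,10],[44,0]]
[[35,10],[44,16],[50,0]]
[[35,10],[44,16],[50,0]]
[[6,5],[12,0],[35,10],[44,16],[50,0]]
[[6,5],[12,0],[35,10],[44,16],[50,0]]
[[6,5],[9,11],[12,0],[35,10],[44,16],[50,0]]
[[6,5],[9,11],[12,0],[35,10],[44,16],[50,0]]
[[6,5],[9,11],[12,0],[35,10],[44,16],[46,17],[50,0]]
[[6,15],[9,11],[12,0],[35,10],[44,16],[46,17],[50,0]]
[[6,15],[9,11],[12,19],[14,0],[35,10],[44,16],[46,17],[50,0]]
[[6,15],[9,11],[12,19],[14,0],[35,10],[44,16],[46,17],[50,0]]
[[6,15],[9,11],[12,19],[14,15],[15,0],[35,10],[44,16],[46,17],[50,0]]
[[6,15],[9,11],[12,19],[14,15],[15,0],[35,10],[42,19],[45,16],[46,17],[50,0]]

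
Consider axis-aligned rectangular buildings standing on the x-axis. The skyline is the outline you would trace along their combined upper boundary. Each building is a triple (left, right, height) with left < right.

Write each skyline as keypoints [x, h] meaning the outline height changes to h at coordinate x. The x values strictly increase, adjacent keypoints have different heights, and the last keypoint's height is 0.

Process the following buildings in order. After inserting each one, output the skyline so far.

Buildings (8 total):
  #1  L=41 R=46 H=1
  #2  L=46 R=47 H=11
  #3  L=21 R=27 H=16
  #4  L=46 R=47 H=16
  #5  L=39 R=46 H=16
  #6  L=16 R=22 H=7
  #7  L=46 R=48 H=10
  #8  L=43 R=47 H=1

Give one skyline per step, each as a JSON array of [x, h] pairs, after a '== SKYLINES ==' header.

== SKYLINES ==
[[41,1],[46,0]]
[[41,1],[46,11],[47,0]]
[[21,16],[27,0],[41,1],[46,11],[47,0]]
[[21,16],[27,0],[41,1],[46,16],[47,0]]
[[21,16],[27,0],[39,16],[47,0]]
[[16,7],[21,16],[27,0],[39,16],[47,0]]
[[16,7],[21,16],[27,0],[39,16],[47,10],[48,0]]
[[16,7],[21,16],[27,0],[39,16],[47,10],[48,0]]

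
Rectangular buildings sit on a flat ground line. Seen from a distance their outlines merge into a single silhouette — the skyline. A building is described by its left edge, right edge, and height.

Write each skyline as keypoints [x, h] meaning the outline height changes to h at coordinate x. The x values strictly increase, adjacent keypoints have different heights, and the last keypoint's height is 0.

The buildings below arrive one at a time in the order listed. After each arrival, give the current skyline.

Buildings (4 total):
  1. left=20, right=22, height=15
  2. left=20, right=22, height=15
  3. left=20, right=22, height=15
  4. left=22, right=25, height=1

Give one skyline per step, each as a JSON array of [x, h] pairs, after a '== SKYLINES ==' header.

== SKYLINES ==
[[20,15],[22,0]]
[[20,15],[22,0]]
[[20,15],[22,0]]
[[20,15],[22,1],[25,0]]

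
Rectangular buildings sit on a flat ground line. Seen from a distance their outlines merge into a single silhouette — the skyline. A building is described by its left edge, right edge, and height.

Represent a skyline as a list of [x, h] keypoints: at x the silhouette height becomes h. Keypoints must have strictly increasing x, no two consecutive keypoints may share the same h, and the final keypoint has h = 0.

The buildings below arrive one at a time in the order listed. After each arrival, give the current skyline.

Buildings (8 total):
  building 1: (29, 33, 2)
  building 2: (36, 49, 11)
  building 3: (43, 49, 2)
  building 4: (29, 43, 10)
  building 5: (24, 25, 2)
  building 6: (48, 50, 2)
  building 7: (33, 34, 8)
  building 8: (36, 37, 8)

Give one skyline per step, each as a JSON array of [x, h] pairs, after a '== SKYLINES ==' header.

== SKYLINES ==
[[29,2],[33,0]]
[[29,2],[33,0],[36,11],[49,0]]
[[29,2],[33,0],[36,11],[49,0]]
[[29,10],[36,11],[49,0]]
[[24,2],[25,0],[29,10],[36,11],[49,0]]
[[24,2],[25,0],[29,10],[36,11],[49,2],[50,0]]
[[24,2],[25,0],[29,10],[36,11],[49,2],[50,0]]
[[24,2],[25,0],[29,10],[36,11],[49,2],[50,0]]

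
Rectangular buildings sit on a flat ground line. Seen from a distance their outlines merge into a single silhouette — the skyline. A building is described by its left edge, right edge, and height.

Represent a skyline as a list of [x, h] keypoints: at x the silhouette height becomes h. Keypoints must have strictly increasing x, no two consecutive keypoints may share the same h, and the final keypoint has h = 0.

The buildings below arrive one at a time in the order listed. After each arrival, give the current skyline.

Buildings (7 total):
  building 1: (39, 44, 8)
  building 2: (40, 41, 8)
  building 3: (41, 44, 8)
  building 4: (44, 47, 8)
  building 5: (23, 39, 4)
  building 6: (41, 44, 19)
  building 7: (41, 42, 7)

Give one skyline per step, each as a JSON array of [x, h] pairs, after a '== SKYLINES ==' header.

== SKYLINES ==
[[39,8],[44,0]]
[[39,8],[44,0]]
[[39,8],[44,0]]
[[39,8],[47,0]]
[[23,4],[39,8],[47,0]]
[[23,4],[39,8],[41,19],[44,8],[47,0]]
[[23,4],[39,8],[41,19],[44,8],[47,0]]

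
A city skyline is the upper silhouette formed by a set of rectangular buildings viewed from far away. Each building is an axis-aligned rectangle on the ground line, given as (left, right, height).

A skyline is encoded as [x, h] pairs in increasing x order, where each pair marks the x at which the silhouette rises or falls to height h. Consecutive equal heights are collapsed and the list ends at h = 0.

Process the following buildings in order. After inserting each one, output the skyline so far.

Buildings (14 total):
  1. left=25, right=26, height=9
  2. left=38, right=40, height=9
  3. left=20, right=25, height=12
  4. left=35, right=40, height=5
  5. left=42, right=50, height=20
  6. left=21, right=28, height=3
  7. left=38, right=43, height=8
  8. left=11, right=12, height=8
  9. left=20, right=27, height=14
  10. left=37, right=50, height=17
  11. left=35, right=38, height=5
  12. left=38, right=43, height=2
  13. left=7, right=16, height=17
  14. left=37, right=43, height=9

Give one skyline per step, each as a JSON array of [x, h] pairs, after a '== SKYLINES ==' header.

== SKYLINES ==
[[25,9],[26,0]]
[[25,9],[26,0],[38,9],[40,0]]
[[20,12],[25,9],[26,0],[38,9],[40,0]]
[[20,12],[25,9],[26,0],[35,5],[38,9],[40,0]]
[[20,12],[25,9],[26,0],[35,5],[38,9],[40,0],[42,20],[50,0]]
[[20,12],[25,9],[26,3],[28,0],[35,5],[38,9],[40,0],[42,20],[50,0]]
[[20,12],[25,9],[26,3],[28,0],[35,5],[38,9],[40,8],[42,20],[50,0]]
[[11,8],[12,0],[20,12],[25,9],[26,3],[28,0],[35,5],[38,9],[40,8],[42,20],[50,0]]
[[11,8],[12,0],[20,14],[27,3],[28,0],[35,5],[38,9],[40,8],[42,20],[50,0]]
[[11,8],[12,0],[20,14],[27,3],[28,0],[35,5],[37,17],[42,20],[50,0]]
[[11,8],[12,0],[20,14],[27,3],[28,0],[35,5],[37,17],[42,20],[50,0]]
[[11,8],[12,0],[20,14],[27,3],[28,0],[35,5],[37,17],[42,20],[50,0]]
[[7,17],[16,0],[20,14],[27,3],[28,0],[35,5],[37,17],[42,20],[50,0]]
[[7,17],[16,0],[20,14],[27,3],[28,0],[35,5],[37,17],[42,20],[50,0]]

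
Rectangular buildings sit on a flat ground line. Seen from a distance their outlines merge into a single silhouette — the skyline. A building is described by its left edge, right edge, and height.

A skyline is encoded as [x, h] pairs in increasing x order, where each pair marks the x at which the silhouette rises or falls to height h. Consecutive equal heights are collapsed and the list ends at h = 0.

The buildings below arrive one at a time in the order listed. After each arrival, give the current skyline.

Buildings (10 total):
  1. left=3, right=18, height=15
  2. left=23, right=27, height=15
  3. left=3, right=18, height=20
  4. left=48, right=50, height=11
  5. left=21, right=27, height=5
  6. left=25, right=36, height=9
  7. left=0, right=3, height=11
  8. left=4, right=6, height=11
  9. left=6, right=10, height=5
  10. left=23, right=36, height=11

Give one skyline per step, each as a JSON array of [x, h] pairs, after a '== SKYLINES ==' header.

== SKYLINES ==
[[3,15],[18,0]]
[[3,15],[18,0],[23,15],[27,0]]
[[3,20],[18,0],[23,15],[27,0]]
[[3,20],[18,0],[23,15],[27,0],[48,11],[50,0]]
[[3,20],[18,0],[21,5],[23,15],[27,0],[48,11],[50,0]]
[[3,20],[18,0],[21,5],[23,15],[27,9],[36,0],[48,11],[50,0]]
[[0,11],[3,20],[18,0],[21,5],[23,15],[27,9],[36,0],[48,11],[50,0]]
[[0,11],[3,20],[18,0],[21,5],[23,15],[27,9],[36,0],[48,11],[50,0]]
[[0,11],[3,20],[18,0],[21,5],[23,15],[27,9],[36,0],[48,11],[50,0]]
[[0,11],[3,20],[18,0],[21,5],[23,15],[27,11],[36,0],[48,11],[50,0]]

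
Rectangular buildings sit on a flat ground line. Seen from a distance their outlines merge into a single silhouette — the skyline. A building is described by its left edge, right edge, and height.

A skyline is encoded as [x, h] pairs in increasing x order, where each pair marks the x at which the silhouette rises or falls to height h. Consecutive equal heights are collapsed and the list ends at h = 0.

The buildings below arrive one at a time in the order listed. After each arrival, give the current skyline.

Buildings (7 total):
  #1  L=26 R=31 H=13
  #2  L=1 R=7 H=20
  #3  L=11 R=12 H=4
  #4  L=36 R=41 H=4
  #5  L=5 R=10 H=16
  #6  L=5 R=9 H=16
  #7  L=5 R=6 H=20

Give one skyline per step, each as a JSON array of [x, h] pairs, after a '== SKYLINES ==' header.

== SKYLINES ==
[[26,13],[31,0]]
[[1,20],[7,0],[26,13],[31,0]]
[[1,20],[7,0],[11,4],[12,0],[26,13],[31,0]]
[[1,20],[7,0],[11,4],[12,0],[26,13],[31,0],[36,4],[41,0]]
[[1,20],[7,16],[10,0],[11,4],[12,0],[26,13],[31,0],[36,4],[41,0]]
[[1,20],[7,16],[10,0],[11,4],[12,0],[26,13],[31,0],[36,4],[41,0]]
[[1,20],[7,16],[10,0],[11,4],[12,0],[26,13],[31,0],[36,4],[41,0]]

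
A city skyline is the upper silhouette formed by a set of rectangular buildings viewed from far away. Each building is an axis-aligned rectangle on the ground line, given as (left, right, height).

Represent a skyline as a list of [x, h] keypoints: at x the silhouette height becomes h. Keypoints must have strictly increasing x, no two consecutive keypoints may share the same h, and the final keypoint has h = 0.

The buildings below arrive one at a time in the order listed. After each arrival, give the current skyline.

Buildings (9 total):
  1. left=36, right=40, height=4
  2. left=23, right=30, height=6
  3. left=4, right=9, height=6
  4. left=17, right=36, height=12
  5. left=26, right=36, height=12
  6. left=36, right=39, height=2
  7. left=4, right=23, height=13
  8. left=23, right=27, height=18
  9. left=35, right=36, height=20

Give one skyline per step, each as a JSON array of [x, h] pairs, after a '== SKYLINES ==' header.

== SKYLINES ==
[[36,4],[40,0]]
[[23,6],[30,0],[36,4],[40,0]]
[[4,6],[9,0],[23,6],[30,0],[36,4],[40,0]]
[[4,6],[9,0],[17,12],[36,4],[40,0]]
[[4,6],[9,0],[17,12],[36,4],[40,0]]
[[4,6],[9,0],[17,12],[36,4],[40,0]]
[[4,13],[23,12],[36,4],[40,0]]
[[4,13],[23,18],[27,12],[36,4],[40,0]]
[[4,13],[23,18],[27,12],[35,20],[36,4],[40,0]]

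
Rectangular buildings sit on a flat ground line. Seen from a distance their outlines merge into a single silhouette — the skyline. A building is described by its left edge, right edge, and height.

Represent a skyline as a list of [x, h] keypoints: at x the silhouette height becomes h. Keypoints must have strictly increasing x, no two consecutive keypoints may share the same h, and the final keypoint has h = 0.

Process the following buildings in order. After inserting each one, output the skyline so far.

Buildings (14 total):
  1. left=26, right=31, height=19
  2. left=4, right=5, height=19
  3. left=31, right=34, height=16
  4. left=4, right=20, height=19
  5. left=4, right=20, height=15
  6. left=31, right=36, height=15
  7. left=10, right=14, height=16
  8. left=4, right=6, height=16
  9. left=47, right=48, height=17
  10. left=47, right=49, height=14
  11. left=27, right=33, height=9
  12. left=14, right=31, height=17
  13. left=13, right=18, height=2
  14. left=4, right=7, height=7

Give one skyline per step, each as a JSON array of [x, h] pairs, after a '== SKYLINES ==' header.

== SKYLINES ==
[[26,19],[31,0]]
[[4,19],[5,0],[26,19],[31,0]]
[[4,19],[5,0],[26,19],[31,16],[34,0]]
[[4,19],[20,0],[26,19],[31,16],[34,0]]
[[4,19],[20,0],[26,19],[31,16],[34,0]]
[[4,19],[20,0],[26,19],[31,16],[34,15],[36,0]]
[[4,19],[20,0],[26,19],[31,16],[34,15],[36,0]]
[[4,19],[20,0],[26,19],[31,16],[34,15],[36,0]]
[[4,19],[20,0],[26,19],[31,16],[34,15],[36,0],[47,17],[48,0]]
[[4,19],[20,0],[26,19],[31,16],[34,15],[36,0],[47,17],[48,14],[49,0]]
[[4,19],[20,0],[26,19],[31,16],[34,15],[36,0],[47,17],[48,14],[49,0]]
[[4,19],[20,17],[26,19],[31,16],[34,15],[36,0],[47,17],[48,14],[49,0]]
[[4,19],[20,17],[26,19],[31,16],[34,15],[36,0],[47,17],[48,14],[49,0]]
[[4,19],[20,17],[26,19],[31,16],[34,15],[36,0],[47,17],[48,14],[49,0]]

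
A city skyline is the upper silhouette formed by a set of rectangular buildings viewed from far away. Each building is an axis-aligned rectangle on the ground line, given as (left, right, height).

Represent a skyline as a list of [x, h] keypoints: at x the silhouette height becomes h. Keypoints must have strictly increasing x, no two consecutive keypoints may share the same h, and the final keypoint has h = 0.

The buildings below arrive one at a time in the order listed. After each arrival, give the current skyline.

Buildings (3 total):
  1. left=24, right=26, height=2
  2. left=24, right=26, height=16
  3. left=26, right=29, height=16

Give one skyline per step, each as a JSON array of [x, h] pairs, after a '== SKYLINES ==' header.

== SKYLINES ==
[[24,2],[26,0]]
[[24,16],[26,0]]
[[24,16],[29,0]]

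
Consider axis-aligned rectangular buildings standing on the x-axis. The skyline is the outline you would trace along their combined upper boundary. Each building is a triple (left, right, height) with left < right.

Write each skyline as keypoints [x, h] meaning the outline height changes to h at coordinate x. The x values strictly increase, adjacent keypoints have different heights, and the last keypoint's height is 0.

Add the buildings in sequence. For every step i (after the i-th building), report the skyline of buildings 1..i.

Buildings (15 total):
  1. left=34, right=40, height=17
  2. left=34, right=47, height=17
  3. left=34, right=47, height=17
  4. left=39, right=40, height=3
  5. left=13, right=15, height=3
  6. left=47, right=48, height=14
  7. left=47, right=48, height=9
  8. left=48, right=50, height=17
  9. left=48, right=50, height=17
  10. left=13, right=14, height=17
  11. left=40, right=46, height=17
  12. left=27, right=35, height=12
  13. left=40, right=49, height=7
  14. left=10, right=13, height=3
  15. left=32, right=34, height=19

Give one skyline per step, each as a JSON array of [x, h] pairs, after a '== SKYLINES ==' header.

== SKYLINES ==
[[34,17],[40,0]]
[[34,17],[47,0]]
[[34,17],[47,0]]
[[34,17],[47,0]]
[[13,3],[15,0],[34,17],[47,0]]
[[13,3],[15,0],[34,17],[47,14],[48,0]]
[[13,3],[15,0],[34,17],[47,14],[48,0]]
[[13,3],[15,0],[34,17],[47,14],[48,17],[50,0]]
[[13,3],[15,0],[34,17],[47,14],[48,17],[50,0]]
[[13,17],[14,3],[15,0],[34,17],[47,14],[48,17],[50,0]]
[[13,17],[14,3],[15,0],[34,17],[47,14],[48,17],[50,0]]
[[13,17],[14,3],[15,0],[27,12],[34,17],[47,14],[48,17],[50,0]]
[[13,17],[14,3],[15,0],[27,12],[34,17],[47,14],[48,17],[50,0]]
[[10,3],[13,17],[14,3],[15,0],[27,12],[34,17],[47,14],[48,17],[50,0]]
[[10,3],[13,17],[14,3],[15,0],[27,12],[32,19],[34,17],[47,14],[48,17],[50,0]]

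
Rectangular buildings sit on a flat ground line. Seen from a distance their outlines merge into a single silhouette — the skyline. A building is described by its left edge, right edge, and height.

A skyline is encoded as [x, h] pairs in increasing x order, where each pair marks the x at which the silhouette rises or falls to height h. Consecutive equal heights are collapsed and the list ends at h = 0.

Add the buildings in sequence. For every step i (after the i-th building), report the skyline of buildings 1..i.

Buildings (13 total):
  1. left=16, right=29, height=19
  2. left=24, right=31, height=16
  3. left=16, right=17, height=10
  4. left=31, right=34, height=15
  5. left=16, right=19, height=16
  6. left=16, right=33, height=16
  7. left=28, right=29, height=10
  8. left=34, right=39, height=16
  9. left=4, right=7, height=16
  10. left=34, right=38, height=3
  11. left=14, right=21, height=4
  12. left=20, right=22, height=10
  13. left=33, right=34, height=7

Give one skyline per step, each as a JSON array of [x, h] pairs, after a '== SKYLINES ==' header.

== SKYLINES ==
[[16,19],[29,0]]
[[16,19],[29,16],[31,0]]
[[16,19],[29,16],[31,0]]
[[16,19],[29,16],[31,15],[34,0]]
[[16,19],[29,16],[31,15],[34,0]]
[[16,19],[29,16],[33,15],[34,0]]
[[16,19],[29,16],[33,15],[34,0]]
[[16,19],[29,16],[33,15],[34,16],[39,0]]
[[4,16],[7,0],[16,19],[29,16],[33,15],[34,16],[39,0]]
[[4,16],[7,0],[16,19],[29,16],[33,15],[34,16],[39,0]]
[[4,16],[7,0],[14,4],[16,19],[29,16],[33,15],[34,16],[39,0]]
[[4,16],[7,0],[14,4],[16,19],[29,16],[33,15],[34,16],[39,0]]
[[4,16],[7,0],[14,4],[16,19],[29,16],[33,15],[34,16],[39,0]]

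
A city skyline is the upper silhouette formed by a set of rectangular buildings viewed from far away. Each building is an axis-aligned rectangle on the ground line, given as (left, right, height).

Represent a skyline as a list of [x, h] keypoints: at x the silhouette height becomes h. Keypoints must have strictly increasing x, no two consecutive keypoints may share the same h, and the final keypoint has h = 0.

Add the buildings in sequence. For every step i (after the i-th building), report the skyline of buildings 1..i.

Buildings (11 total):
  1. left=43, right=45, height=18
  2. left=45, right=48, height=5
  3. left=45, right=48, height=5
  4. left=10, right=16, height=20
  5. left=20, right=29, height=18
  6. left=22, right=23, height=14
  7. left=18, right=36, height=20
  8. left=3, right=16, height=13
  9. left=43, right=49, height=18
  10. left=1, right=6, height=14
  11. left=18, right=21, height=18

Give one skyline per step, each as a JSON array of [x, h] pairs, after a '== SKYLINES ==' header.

== SKYLINES ==
[[43,18],[45,0]]
[[43,18],[45,5],[48,0]]
[[43,18],[45,5],[48,0]]
[[10,20],[16,0],[43,18],[45,5],[48,0]]
[[10,20],[16,0],[20,18],[29,0],[43,18],[45,5],[48,0]]
[[10,20],[16,0],[20,18],[29,0],[43,18],[45,5],[48,0]]
[[10,20],[16,0],[18,20],[36,0],[43,18],[45,5],[48,0]]
[[3,13],[10,20],[16,0],[18,20],[36,0],[43,18],[45,5],[48,0]]
[[3,13],[10,20],[16,0],[18,20],[36,0],[43,18],[49,0]]
[[1,14],[6,13],[10,20],[16,0],[18,20],[36,0],[43,18],[49,0]]
[[1,14],[6,13],[10,20],[16,0],[18,20],[36,0],[43,18],[49,0]]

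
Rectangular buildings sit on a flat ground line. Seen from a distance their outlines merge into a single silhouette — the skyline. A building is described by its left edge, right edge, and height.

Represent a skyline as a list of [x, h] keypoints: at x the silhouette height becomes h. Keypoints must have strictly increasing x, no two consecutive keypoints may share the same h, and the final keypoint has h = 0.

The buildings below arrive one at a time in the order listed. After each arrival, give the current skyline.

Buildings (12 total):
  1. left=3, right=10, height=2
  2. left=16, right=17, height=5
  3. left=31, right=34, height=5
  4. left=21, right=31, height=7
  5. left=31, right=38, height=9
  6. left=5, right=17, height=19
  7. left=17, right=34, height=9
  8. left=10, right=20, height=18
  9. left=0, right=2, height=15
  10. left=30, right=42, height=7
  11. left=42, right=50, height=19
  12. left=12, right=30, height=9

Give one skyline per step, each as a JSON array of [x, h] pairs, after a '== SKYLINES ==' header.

== SKYLINES ==
[[3,2],[10,0]]
[[3,2],[10,0],[16,5],[17,0]]
[[3,2],[10,0],[16,5],[17,0],[31,5],[34,0]]
[[3,2],[10,0],[16,5],[17,0],[21,7],[31,5],[34,0]]
[[3,2],[10,0],[16,5],[17,0],[21,7],[31,9],[38,0]]
[[3,2],[5,19],[17,0],[21,7],[31,9],[38,0]]
[[3,2],[5,19],[17,9],[38,0]]
[[3,2],[5,19],[17,18],[20,9],[38,0]]
[[0,15],[2,0],[3,2],[5,19],[17,18],[20,9],[38,0]]
[[0,15],[2,0],[3,2],[5,19],[17,18],[20,9],[38,7],[42,0]]
[[0,15],[2,0],[3,2],[5,19],[17,18],[20,9],[38,7],[42,19],[50,0]]
[[0,15],[2,0],[3,2],[5,19],[17,18],[20,9],[38,7],[42,19],[50,0]]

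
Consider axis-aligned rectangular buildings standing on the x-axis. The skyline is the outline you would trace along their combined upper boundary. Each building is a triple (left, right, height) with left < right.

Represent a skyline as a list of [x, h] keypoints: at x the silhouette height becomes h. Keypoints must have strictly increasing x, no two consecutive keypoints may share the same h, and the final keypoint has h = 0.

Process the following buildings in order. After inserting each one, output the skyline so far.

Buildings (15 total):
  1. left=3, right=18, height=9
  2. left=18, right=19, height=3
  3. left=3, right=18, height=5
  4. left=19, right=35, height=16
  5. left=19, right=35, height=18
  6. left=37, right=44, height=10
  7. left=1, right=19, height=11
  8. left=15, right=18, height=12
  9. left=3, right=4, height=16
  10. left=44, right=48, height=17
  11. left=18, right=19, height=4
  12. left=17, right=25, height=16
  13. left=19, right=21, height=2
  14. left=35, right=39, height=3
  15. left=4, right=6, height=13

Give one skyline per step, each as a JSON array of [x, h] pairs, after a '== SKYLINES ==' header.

== SKYLINES ==
[[3,9],[18,0]]
[[3,9],[18,3],[19,0]]
[[3,9],[18,3],[19,0]]
[[3,9],[18,3],[19,16],[35,0]]
[[3,9],[18,3],[19,18],[35,0]]
[[3,9],[18,3],[19,18],[35,0],[37,10],[44,0]]
[[1,11],[19,18],[35,0],[37,10],[44,0]]
[[1,11],[15,12],[18,11],[19,18],[35,0],[37,10],[44,0]]
[[1,11],[3,16],[4,11],[15,12],[18,11],[19,18],[35,0],[37,10],[44,0]]
[[1,11],[3,16],[4,11],[15,12],[18,11],[19,18],[35,0],[37,10],[44,17],[48,0]]
[[1,11],[3,16],[4,11],[15,12],[18,11],[19,18],[35,0],[37,10],[44,17],[48,0]]
[[1,11],[3,16],[4,11],[15,12],[17,16],[19,18],[35,0],[37,10],[44,17],[48,0]]
[[1,11],[3,16],[4,11],[15,12],[17,16],[19,18],[35,0],[37,10],[44,17],[48,0]]
[[1,11],[3,16],[4,11],[15,12],[17,16],[19,18],[35,3],[37,10],[44,17],[48,0]]
[[1,11],[3,16],[4,13],[6,11],[15,12],[17,16],[19,18],[35,3],[37,10],[44,17],[48,0]]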